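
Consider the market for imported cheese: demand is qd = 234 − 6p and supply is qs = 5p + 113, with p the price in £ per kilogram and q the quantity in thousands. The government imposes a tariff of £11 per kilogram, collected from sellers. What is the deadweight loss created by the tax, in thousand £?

Deadweight loss = £165 thousand.

Without the tax, 234 − 6p = 5p + 113 gives 11p = 121, so p* = £11 and q* = 168.
With the tax collected from sellers, supply shifts: qs = 5(p − 11) + 113.
Solving gives q = 138 with consumers paying £16 and sellers receiving £5 (the £11 wedge).
Quantity falls by |ΔQ| = |168 − 138| = 30.
DWL = ½ · t · |ΔQ| = ½ · 11 · 30 = £165.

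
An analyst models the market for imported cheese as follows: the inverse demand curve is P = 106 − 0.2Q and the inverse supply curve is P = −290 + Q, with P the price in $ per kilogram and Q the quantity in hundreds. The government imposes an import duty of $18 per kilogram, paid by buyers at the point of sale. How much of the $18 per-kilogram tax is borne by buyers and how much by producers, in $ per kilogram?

Inverting to Q(P) form: Qd = 530 − 5P; Qs = P + 290.
Without the tax, 530 − 5P = P + 290 gives 6P = 240, so P* = $40 and Q* = 330.
With the tax collected from buyers, demand (in seller-price terms) shifts: Qd = 530 − 5(P + 18).
Solving gives Q = 315 with buyers paying $43 and producers receiving $25 (the $18 wedge).
Burden on buyers: $3; on producers: $15. (They sum to $18.)
The less price-elastic side of the market bears the larger share of a per-unit tax.

Buyers bear $3 per kilogram; producers bear $15 per kilogram.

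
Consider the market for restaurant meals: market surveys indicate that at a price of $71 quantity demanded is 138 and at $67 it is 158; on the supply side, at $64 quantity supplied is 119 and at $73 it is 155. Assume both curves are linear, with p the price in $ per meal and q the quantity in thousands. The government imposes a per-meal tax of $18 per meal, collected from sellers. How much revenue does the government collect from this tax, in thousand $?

Demand slope: (158 − 138)/(67 − 71) = -5, so qd = 493 − 5p.
Supply slope: (155 − 119)/(73 − 64) = 4, so qs = 4p − 137.
Before the tax: set 493 − 5p = 4p − 137 → p* = $70, q* = 143.
With the tax collected from sellers, supply shifts: qs = 4(p − 18) − 137.
New equilibrium: buyers pay $78, sellers receive $60, q = 103. (Wedge: pb − ps = 18.)
Revenue = t · Q = 18 · 103 = $1854.

Tax revenue = $1854 thousand.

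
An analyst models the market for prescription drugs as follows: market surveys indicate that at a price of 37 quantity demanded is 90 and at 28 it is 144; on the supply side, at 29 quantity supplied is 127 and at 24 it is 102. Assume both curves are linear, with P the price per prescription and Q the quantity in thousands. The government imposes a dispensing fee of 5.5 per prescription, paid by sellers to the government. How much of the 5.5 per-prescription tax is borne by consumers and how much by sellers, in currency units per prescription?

Demand slope: (144 − 90)/(28 − 37) = -6, so Qd = 312 − 6P.
Supply slope: (102 − 127)/(24 − 29) = 5, so Qs = 5P − 18.
Without the tax, 312 − 6P = 5P − 18 gives 11P = 330, so P* = 30 and Q* = 132.
With the tax collected from sellers, supply shifts: Qs = 5(P − 5.5) − 18.
New equilibrium: consumers pay 32.5, sellers receive 27, Q = 117. (Wedge: Pb − Ps = 5.5.)
Burden on consumers: 2.5; on sellers: 3. (They sum to 5.5.)
The less price-elastic side of the market bears the larger share of a per-unit tax.

Consumers bear 2.5 per prescription; sellers bear 3 per prescription.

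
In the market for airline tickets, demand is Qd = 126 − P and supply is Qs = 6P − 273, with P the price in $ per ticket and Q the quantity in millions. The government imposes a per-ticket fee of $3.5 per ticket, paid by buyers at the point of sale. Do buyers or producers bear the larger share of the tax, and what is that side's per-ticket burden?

Buyers bear the larger share: $3 per ticket.

Without the tax, 126 − P = 6P − 273 gives 7P = 399, so P* = $57 and Q* = 69.
With the tax collected from buyers, demand (in seller-price terms) shifts: Qd = 126 − (P + 3.5).
Solving gives Q = 66 with buyers paying $60 and producers receiving $56.5 (the $3.5 wedge).
Per-ticket burden: buyers $3, producers $0.5.
Buyers take the larger share because demand is less price-elastic here (demand slope 1 vs supply slope 6).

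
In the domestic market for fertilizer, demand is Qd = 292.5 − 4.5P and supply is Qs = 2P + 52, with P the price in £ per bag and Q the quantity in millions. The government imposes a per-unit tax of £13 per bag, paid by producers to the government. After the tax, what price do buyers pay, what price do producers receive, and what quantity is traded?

Buyers pay £41; producers receive £28; quantity = 108.

Before the tax: set 292.5 − 4.5P = 2P + 52 → P* = £37, Q* = 126.
With the tax collected from producers, supply shifts: Qs = 2(P − 13) + 52.
New equilibrium: buyers pay £41, producers receive £28, Q = 108. (Wedge: Pb − Ps = 13.)
The less price-elastic side of the market bears the larger share of a per-unit tax.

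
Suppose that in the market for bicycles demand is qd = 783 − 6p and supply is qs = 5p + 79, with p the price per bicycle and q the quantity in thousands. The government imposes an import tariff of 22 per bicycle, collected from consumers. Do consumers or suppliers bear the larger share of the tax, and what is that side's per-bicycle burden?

Before the tax: set 783 − 6p = 5p + 79 → p* = 64, q* = 399.
With the tax collected from consumers, demand (in seller-price terms) shifts: qd = 783 − 6(p + 22).
Solving gives q = 339 with consumers paying 74 and suppliers receiving 52 (the 22 wedge).
Per-bicycle burden: consumers 10, suppliers 12.
Suppliers take the larger share because supply is less price-elastic here (demand slope 6 vs supply slope 5).
The less price-elastic side of the market bears the larger share of a per-unit tax.

Suppliers bear the larger share: 12 per bicycle.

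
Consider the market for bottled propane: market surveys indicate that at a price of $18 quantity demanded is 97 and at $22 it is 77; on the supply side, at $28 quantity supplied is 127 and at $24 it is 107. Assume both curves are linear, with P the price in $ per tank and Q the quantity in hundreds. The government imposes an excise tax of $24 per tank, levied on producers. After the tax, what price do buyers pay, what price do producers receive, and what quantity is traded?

Demand slope: (77 − 97)/(22 − 18) = -5, so Qd = 187 − 5P.
Supply slope: (107 − 127)/(24 − 28) = 5, so Qs = 5P − 13.
Before the tax: set 187 − 5P = 5P − 13 → P* = $20, Q* = 87.
With the tax collected from producers, supply shifts: Qs = 5(P − 24) − 13.
Solving gives Q = 27 with buyers paying $32 and producers receiving $8 (the $24 wedge).
The less price-elastic side of the market bears the larger share of a per-unit tax.

Buyers pay $32; producers receive $8; quantity = 27.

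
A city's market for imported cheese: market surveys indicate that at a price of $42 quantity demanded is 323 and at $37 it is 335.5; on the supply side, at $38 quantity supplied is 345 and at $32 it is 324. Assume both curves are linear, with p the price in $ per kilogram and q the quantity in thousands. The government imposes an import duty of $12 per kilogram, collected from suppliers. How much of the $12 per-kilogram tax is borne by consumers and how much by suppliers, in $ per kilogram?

Consumers bear $7 per kilogram; suppliers bear $5 per kilogram.

Demand slope: (335.5 − 323)/(37 − 42) = -2.5, so qd = 428 − 2.5p.
Supply slope: (324 − 345)/(32 − 38) = 3.5, so qs = 3.5p + 212.
Before the tax: set 428 − 2.5p = 3.5p + 212 → p* = $36, q* = 338.
With the tax collected from suppliers, supply shifts: qs = 3.5(p − 12) + 212.
New equilibrium: consumers pay $43, suppliers receive $31, q = 320.5. (Wedge: pb − ps = 12.)
Burden on consumers: $7; on suppliers: $5. (They sum to $12.)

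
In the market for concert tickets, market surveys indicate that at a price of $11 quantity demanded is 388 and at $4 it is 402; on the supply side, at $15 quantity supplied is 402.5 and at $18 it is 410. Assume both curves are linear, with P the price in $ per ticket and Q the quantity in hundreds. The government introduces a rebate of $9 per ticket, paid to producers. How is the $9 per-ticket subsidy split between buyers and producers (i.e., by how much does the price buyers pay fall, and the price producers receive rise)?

Buyers gain $5 per ticket; producers gain $4 per ticket.

Demand slope: (402 − 388)/(4 − 11) = -2, so Qd = 410 − 2P.
Supply slope: (410 − 402.5)/(18 − 15) = 2.5, so Qs = 2.5P + 365.
Without the subsidy, 410 − 2P = 2.5P + 365 gives 4.5P = 45, so P* = $10 and Q* = 390.
With a per-unit subsidy paid to producers, each receives P + 9 per unit sold, so supply becomes Qs = 2.5(P + 9) + 365.
Solving gives Q = 400 with buyers paying $5 and producers receiving $14 (the $9 wedge).
Gain to buyers: $5; to producers: $4. (They sum to $9.)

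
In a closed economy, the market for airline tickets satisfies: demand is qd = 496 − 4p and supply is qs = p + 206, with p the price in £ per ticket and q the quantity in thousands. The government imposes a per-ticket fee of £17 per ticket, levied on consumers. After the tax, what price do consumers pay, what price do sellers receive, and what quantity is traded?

Consumers pay £61.4; sellers receive £44.4; quantity = 250.4.

Before the tax: set 496 − 4p = p + 206 → p* = £58, q* = 264.
With the tax collected from consumers, demand (in seller-price terms) shifts: qd = 496 − 4(p + 17).
New equilibrium: consumers pay £61.4, sellers receive £44.4, q = 250.4. (Wedge: pb − ps = 17.)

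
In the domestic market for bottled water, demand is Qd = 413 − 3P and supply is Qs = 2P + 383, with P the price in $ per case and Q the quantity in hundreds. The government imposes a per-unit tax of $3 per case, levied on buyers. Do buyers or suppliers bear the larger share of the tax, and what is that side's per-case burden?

Without the tax, 413 − 3P = 2P + 383 gives 5P = 30, so P* = $6 and Q* = 395.
With the tax collected from buyers, demand (in seller-price terms) shifts: Qd = 413 − 3(P + 3).
New equilibrium: buyers pay $7.2, suppliers receive $4.2, Q = 391.4. (Wedge: Pb − Ps = 3.)
Per-case burden: buyers $1.2, suppliers $1.8.
Suppliers take the larger share because supply is less price-elastic here (demand slope 3 vs supply slope 2).

Suppliers bear the larger share: $1.8 per case.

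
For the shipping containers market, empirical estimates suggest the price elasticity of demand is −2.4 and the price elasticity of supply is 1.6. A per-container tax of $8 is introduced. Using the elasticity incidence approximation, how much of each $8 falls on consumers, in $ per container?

Incidence ratio: consumers' share ≈ εs / (εs + |εd|) = 1.6 / (1.6 + 2.4) = 0.4.
So consumers bear ≈ 0.4 × $8 = $3.2; sellers bear $4.8.

Consumers bear ≈ $3.2 per container.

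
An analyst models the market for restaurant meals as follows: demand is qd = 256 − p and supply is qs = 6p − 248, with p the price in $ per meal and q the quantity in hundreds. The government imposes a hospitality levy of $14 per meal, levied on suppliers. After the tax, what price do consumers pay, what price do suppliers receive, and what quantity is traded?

Consumers pay $84; suppliers receive $70; quantity = 172.

Before the tax: set 256 − p = 6p − 248 → p* = $72, q* = 184.
With the tax collected from suppliers, supply shifts: qs = 6(p − 14) − 248.
Solving gives q = 172 with consumers paying $84 and suppliers receiving $70 (the $14 wedge).
The less price-elastic side of the market bears the larger share of a per-unit tax.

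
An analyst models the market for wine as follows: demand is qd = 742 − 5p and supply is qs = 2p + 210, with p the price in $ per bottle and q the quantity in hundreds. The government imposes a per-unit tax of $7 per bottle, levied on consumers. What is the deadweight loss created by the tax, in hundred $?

Deadweight loss = $35 hundred.

Without the tax, 742 − 5p = 2p + 210 gives 7p = 532, so p* = $76 and q* = 362.
With the tax collected from consumers, demand (in seller-price terms) shifts: qd = 742 − 5(p + 7).
Solving gives q = 352 with consumers paying $78 and suppliers receiving $71 (the $7 wedge).
Quantity falls by |ΔQ| = |362 − 352| = 10.
DWL = ½ · t · |ΔQ| = ½ · 7 · 10 = $35.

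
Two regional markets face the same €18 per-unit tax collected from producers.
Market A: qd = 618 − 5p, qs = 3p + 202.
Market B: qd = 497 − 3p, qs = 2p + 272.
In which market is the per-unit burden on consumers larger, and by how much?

Market B, by €0.45.

Market A: pre-tax p* = €52, q* = 358; post-tax q = 324.25; per-unit burden on consumers = €6.75.
Market B: pre-tax p* = €45, q* = 362; post-tax q = 340.4; per-unit burden on consumers = €7.2.
Difference: €6.75 vs €7.2 → market B is larger by €0.45.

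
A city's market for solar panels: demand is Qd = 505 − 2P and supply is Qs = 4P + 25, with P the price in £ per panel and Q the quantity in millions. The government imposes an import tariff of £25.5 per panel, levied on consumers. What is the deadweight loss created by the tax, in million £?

Without the tax, 505 − 2P = 4P + 25 gives 6P = 480, so P* = £80 and Q* = 345.
With the tax collected from consumers, demand (in seller-price terms) shifts: Qd = 505 − 2(P + 25.5).
Solving gives Q = 311 with consumers paying £97 and sellers receiving £71.5 (the £25.5 wedge).
Quantity falls by |ΔQ| = |345 − 311| = 34.
DWL = ½ · t · |ΔQ| = ½ · 25.5 · 34 = £433.5.

Deadweight loss = £433.5 million.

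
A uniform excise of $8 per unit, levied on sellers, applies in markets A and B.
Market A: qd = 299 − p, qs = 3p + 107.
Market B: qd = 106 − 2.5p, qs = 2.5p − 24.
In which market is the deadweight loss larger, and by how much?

Market B, by $16.

Market A: pre-tax p* = $48, q* = 251; post-tax q = 245; deadweight loss = $24.
Market B: pre-tax p* = $26, q* = 41; post-tax q = 31; deadweight loss = $40.
Difference: $24 vs $40 → market B is larger by $16.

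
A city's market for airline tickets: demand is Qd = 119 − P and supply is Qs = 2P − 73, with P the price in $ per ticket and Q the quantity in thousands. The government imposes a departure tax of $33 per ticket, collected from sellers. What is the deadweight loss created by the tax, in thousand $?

Deadweight loss = $363 thousand.

Without the tax, 119 − P = 2P − 73 gives 3P = 192, so P* = $64 and Q* = 55.
With the tax collected from sellers, supply shifts: Qs = 2(P − 33) − 73.
Solving gives Q = 33 with consumers paying $86 and sellers receiving $53 (the $33 wedge).
Quantity falls by |ΔQ| = |55 − 33| = 22.
DWL = ½ · t · |ΔQ| = ½ · 33 · 22 = $363.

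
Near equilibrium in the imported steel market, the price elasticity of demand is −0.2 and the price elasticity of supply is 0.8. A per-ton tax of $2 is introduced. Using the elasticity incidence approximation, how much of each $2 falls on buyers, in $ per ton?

Buyers bear ≈ $1.6 per ton.

Incidence ratio: buyers' share ≈ εs / (εs + |εd|) = 0.8 / (0.8 + 0.2) = 0.8.
So buyers bear ≈ 0.8 × $2 = $1.6; suppliers bear $0.4.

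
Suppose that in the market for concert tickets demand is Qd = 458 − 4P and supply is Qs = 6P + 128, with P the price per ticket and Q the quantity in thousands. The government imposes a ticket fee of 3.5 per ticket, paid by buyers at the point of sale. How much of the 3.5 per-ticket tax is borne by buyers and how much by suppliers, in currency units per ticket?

Before the tax: set 458 − 4P = 6P + 128 → P* = 33, Q* = 326.
With the tax collected from buyers, demand (in seller-price terms) shifts: Qd = 458 − 4(P + 3.5).
Solving gives Q = 317.6 with buyers paying 35.1 and suppliers receiving 31.6 (the 3.5 wedge).
Burden on buyers: 2.1; on suppliers: 1.4. (They sum to 3.5.)

Buyers bear 2.1 per ticket; suppliers bear 1.4 per ticket.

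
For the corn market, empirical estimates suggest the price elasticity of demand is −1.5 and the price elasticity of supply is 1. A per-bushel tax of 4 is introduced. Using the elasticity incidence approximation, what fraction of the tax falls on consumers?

Consumers' share ≈ 0.4.

Incidence ratio: consumers' share ≈ εs / (εs + |εd|) = 1 / (1 + 1.5) = 0.4.
Supply is the less elastic side, so consumers bear the smaller share.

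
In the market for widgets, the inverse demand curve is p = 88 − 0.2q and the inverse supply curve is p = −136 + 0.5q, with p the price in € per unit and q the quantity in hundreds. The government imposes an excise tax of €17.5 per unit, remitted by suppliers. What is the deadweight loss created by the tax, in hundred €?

Deadweight loss = €218.75 hundred.

Rewrite in direct form: qd = 440 − 5p and qs = 2p + 272.
Before the tax: set 440 − 5p = 2p + 272 → p* = €24, q* = 320.
With the tax collected from suppliers, supply shifts: qs = 2(p − 17.5) + 272.
Solving gives q = 295 with buyers paying €29 and suppliers receiving €11.5 (the €17.5 wedge).
Quantity falls by |ΔQ| = |320 − 295| = 25.
DWL = ½ · t · |ΔQ| = ½ · 17.5 · 25 = €218.75.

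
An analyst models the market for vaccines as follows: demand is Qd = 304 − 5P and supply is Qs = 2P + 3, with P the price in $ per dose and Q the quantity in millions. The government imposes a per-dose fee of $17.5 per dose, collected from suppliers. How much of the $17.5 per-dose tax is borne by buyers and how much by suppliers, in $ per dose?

Without the tax, 304 − 5P = 2P + 3 gives 7P = 301, so P* = $43 and Q* = 89.
With the tax collected from suppliers, supply shifts: Qs = 2(P − 17.5) + 3.
Solving gives Q = 64 with buyers paying $48 and suppliers receiving $30.5 (the $17.5 wedge).
Burden on buyers: $5; on suppliers: $12.5. (They sum to $17.5.)
The less price-elastic side of the market bears the larger share of a per-unit tax.

Buyers bear $5 per dose; suppliers bear $12.5 per dose.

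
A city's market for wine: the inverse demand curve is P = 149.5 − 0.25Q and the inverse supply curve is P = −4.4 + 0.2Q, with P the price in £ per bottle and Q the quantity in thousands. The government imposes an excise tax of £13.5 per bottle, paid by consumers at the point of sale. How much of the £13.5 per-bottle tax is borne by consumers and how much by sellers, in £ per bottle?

Consumers bear £7.5 per bottle; sellers bear £6 per bottle.

Inverting to Q(P) form: Qd = 598 − 4P; Qs = 5P + 22.
Before the tax: set 598 − 4P = 5P + 22 → P* = £64, Q* = 342.
With the tax collected from consumers, demand (in seller-price terms) shifts: Qd = 598 − 4(P + 13.5).
Solving gives Q = 312 with consumers paying £71.5 and sellers receiving £58 (the £13.5 wedge).
Burden on consumers: £7.5; on sellers: £6. (They sum to £13.5.)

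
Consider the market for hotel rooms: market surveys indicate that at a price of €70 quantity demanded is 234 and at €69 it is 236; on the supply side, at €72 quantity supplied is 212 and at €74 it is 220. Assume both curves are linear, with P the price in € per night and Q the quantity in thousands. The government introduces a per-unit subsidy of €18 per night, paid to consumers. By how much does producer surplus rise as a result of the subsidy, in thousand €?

Producer surplus rises by €1416 thousand.

Demand slope: (236 − 234)/(69 − 70) = -2, so Qd = 374 − 2P.
Supply slope: (220 − 212)/(74 − 72) = 4, so Qs = 4P − 76.
Without the subsidy, 374 − 2P = 4P − 76 gives 6P = 450, so P* = €75 and Q* = 224.
With a per-unit subsidy paid to consumers, each effectively pays P − 18, so demand becomes Qd = 374 − 2(P − 18).
Solving gives Q = 248 with consumers paying €63 and producers receiving €81 (the €18 wedge).
ΔPS is the trapezoid between Q = 248 and Q = 224 of height €6: ½ · (224 + 248) · 6 = €1416.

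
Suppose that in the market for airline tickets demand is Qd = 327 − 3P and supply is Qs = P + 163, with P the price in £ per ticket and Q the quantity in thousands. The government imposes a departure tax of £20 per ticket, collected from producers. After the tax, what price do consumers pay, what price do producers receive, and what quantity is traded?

Before the tax: set 327 − 3P = P + 163 → P* = £41, Q* = 204.
With the tax collected from producers, supply shifts: Qs = (P − 20) + 163.
New equilibrium: consumers pay £46, producers receive £26, Q = 189. (Wedge: Pb − Ps = 20.)
The less price-elastic side of the market bears the larger share of a per-unit tax.

Consumers pay £46; producers receive £26; quantity = 189.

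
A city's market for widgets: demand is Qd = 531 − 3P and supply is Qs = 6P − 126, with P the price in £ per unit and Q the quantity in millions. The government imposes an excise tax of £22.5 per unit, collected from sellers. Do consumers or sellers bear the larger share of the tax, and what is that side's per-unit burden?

Without the tax, 531 − 3P = 6P − 126 gives 9P = 657, so P* = £73 and Q* = 312.
With the tax collected from sellers, supply shifts: Qs = 6(P − 22.5) − 126.
Solving gives Q = 267 with consumers paying £88 and sellers receiving £65.5 (the £22.5 wedge).
Per-unit burden: consumers £15, sellers £7.5.
Consumers take the larger share because demand is less price-elastic here (demand slope 3 vs supply slope 6).
The less price-elastic side of the market bears the larger share of a per-unit tax.

Consumers bear the larger share: £15 per unit.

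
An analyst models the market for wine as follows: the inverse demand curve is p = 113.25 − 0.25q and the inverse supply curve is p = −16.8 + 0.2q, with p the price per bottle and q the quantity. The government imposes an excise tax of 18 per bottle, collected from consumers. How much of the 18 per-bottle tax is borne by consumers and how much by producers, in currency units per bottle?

Consumers bear 10 per bottle; producers bear 8 per bottle.

Rewrite in direct form: qd = 453 − 4p and qs = 5p + 84.
Before the tax: set 453 − 4p = 5p + 84 → p* = 41, q* = 289.
With the tax collected from consumers, demand (in seller-price terms) shifts: qd = 453 − 4(p + 18).
New equilibrium: consumers pay 51, producers receive 33, q = 249. (Wedge: pb − ps = 18.)
Burden on consumers: 10; on producers: 8. (They sum to 18.)
The less price-elastic side of the market bears the larger share of a per-unit tax.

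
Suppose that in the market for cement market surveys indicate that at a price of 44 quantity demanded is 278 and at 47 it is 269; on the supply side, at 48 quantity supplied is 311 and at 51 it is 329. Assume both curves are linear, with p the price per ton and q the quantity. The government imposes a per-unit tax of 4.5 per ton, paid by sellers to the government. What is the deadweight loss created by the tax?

Demand slope: (269 − 278)/(47 − 44) = -3, so qd = 410 − 3p.
Supply slope: (329 − 311)/(51 − 48) = 6, so qs = 6p + 23.
Before the tax: set 410 − 3p = 6p + 23 → p* = 43, q* = 281.
With the tax collected from sellers, supply shifts: qs = 6(p − 4.5) + 23.
Solving gives q = 272 with consumers paying 46 and sellers receiving 41.5 (the 4.5 wedge).
Quantity falls by |ΔQ| = |281 − 272| = 9.
DWL = ½ · t · |ΔQ| = ½ · 4.5 · 9 = 20.25.

Deadweight loss = 20.25.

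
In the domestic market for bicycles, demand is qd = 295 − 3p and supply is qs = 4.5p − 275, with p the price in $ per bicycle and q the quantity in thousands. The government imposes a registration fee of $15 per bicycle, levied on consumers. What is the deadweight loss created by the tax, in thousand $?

Before the tax: set 295 − 3p = 4.5p − 275 → p* = $76, q* = 67.
With the tax collected from consumers, demand (in seller-price terms) shifts: qd = 295 − 3(p + 15).
Solving gives q = 40 with consumers paying $85 and sellers receiving $70 (the $15 wedge).
Quantity falls by |ΔQ| = |67 − 40| = 27.
DWL = ½ · t · |ΔQ| = ½ · 15 · 27 = $202.5.

Deadweight loss = $202.5 thousand.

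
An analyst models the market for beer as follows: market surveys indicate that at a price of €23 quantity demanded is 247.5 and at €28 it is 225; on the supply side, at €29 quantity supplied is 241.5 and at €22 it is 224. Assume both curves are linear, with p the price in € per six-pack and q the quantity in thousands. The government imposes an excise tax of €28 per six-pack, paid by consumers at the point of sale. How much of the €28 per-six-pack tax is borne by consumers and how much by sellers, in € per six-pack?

Consumers bear €10 per six-pack; sellers bear €18 per six-pack.

Demand slope: (225 − 247.5)/(28 − 23) = -4.5, so qd = 351 − 4.5p.
Supply slope: (224 − 241.5)/(22 − 29) = 2.5, so qs = 2.5p + 169.
Without the tax, 351 − 4.5p = 2.5p + 169 gives 7p = 182, so p* = €26 and q* = 234.
With the tax collected from consumers, demand (in seller-price terms) shifts: qd = 351 − 4.5(p + 28).
New equilibrium: consumers pay €36, sellers receive €8, q = 189. (Wedge: pb − ps = 28.)
Burden on consumers: €10; on sellers: €18. (They sum to €28.)
The less price-elastic side of the market bears the larger share of a per-unit tax.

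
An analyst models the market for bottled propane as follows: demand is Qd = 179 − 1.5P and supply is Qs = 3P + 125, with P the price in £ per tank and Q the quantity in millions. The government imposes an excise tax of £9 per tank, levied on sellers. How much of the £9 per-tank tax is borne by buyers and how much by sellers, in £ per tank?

Before the tax: set 179 − 1.5P = 3P + 125 → P* = £12, Q* = 161.
With the tax collected from sellers, supply shifts: Qs = 3(P − 9) + 125.
New equilibrium: buyers pay £18, sellers receive £9, Q = 152. (Wedge: Pb − Ps = 9.)
Burden on buyers: £6; on sellers: £3. (They sum to £9.)
The less price-elastic side of the market bears the larger share of a per-unit tax.

Buyers bear £6 per tank; sellers bear £3 per tank.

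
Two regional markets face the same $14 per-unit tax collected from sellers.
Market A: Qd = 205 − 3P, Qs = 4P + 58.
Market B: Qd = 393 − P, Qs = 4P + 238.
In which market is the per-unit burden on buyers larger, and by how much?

Market A: pre-tax P* = $21, Q* = 142; post-tax Q = 118; per-unit burden on buyers = $8.
Market B: pre-tax P* = $31, Q* = 362; post-tax Q = 350.8; per-unit burden on buyers = $11.2.
Difference: $8 vs $11.2 → market B is larger by $3.2.

Market B, by $3.2.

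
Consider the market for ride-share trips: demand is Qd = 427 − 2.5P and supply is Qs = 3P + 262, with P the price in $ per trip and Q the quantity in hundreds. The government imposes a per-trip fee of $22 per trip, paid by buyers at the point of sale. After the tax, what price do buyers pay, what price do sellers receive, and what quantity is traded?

Before the tax: set 427 − 2.5P = 3P + 262 → P* = $30, Q* = 352.
With the tax collected from buyers, demand (in seller-price terms) shifts: Qd = 427 − 2.5(P + 22).
Solving gives Q = 322 with buyers paying $42 and sellers receiving $20 (the $22 wedge).
The less price-elastic side of the market bears the larger share of a per-unit tax.

Buyers pay $42; sellers receive $20; quantity = 322.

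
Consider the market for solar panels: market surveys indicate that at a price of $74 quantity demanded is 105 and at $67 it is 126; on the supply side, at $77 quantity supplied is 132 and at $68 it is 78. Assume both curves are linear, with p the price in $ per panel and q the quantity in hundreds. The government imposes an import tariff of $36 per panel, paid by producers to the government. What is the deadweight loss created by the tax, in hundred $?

Demand slope: (126 − 105)/(67 − 74) = -3, so qd = 327 − 3p.
Supply slope: (78 − 132)/(68 − 77) = 6, so qs = 6p − 330.
Before the tax: set 327 − 3p = 6p − 330 → p* = $73, q* = 108.
With the tax collected from producers, supply shifts: qs = 6(p − 36) − 330.
New equilibrium: consumers pay $97, producers receive $61, q = 36. (Wedge: pb − ps = 36.)
Quantity falls by |ΔQ| = |108 − 36| = 72.
DWL = ½ · t · |ΔQ| = ½ · 36 · 72 = $1296.

Deadweight loss = $1296 hundred.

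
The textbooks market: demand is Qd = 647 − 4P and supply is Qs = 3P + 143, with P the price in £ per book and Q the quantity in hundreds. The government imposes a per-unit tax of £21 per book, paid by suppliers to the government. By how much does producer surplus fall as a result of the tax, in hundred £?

Without the tax, 647 − 4P = 3P + 143 gives 7P = 504, so P* = £72 and Q* = 359.
With the tax collected from suppliers, supply shifts: Qs = 3(P − 21) + 143.
Solving gives Q = 323 with consumers paying £81 and suppliers receiving £60 (the £21 wedge).
ΔPS is the trapezoid between Q = 323 and Q = 359 of height £12: ½ · (359 + 323) · 12 = £4092.

Producer surplus falls by £4092 hundred.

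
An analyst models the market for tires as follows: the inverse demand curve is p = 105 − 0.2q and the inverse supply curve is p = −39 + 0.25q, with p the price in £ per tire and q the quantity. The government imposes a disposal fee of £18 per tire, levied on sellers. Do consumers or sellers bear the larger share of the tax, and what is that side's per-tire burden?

Inverting to q(p) form: qd = 525 − 5p; qs = 4p + 156.
Before the tax: set 525 − 5p = 4p + 156 → p* = £41, q* = 320.
With the tax collected from sellers, supply shifts: qs = 4(p − 18) + 156.
Solving gives q = 280 with consumers paying £49 and sellers receiving £31 (the £18 wedge).
Per-tire burden: consumers £8, sellers £10.
Sellers take the larger share because supply is less price-elastic here (demand slope 5 vs supply slope 4).

Sellers bear the larger share: £10 per tire.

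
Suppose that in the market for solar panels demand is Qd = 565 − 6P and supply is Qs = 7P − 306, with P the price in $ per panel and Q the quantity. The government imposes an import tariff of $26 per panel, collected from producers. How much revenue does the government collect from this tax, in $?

Without the tax, 565 − 6P = 7P − 306 gives 13P = 871, so P* = $67 and Q* = 163.
With the tax collected from producers, supply shifts: Qs = 7(P − 26) − 306.
New equilibrium: consumers pay $81, producers receive $55, Q = 79. (Wedge: Pb − Ps = 26.)
Revenue = t · Q = 26 · 79 = $2054.

Tax revenue = $2054.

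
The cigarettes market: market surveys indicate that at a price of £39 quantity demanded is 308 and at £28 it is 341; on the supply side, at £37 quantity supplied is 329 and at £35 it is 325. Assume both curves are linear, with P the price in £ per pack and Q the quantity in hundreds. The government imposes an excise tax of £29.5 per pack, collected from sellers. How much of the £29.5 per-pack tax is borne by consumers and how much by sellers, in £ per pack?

Demand slope: (341 − 308)/(28 − 39) = -3, so Qd = 425 − 3P.
Supply slope: (325 − 329)/(35 − 37) = 2, so Qs = 2P + 255.
Before the tax: set 425 − 3P = 2P + 255 → P* = £34, Q* = 323.
With the tax collected from sellers, supply shifts: Qs = 2(P − 29.5) + 255.
New equilibrium: consumers pay £45.8, sellers receive £16.3, Q = 287.6. (Wedge: Pb − Ps = 29.5.)
Burden on consumers: £11.8; on sellers: £17.7. (They sum to £29.5.)

Consumers bear £11.8 per pack; sellers bear £17.7 per pack.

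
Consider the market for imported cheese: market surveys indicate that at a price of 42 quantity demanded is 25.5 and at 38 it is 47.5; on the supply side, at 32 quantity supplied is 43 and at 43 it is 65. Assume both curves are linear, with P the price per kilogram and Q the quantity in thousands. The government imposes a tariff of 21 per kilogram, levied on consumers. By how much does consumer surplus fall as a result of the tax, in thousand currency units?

Consumer surplus falls by 210.56 thousand.

Demand slope: (47.5 − 25.5)/(38 − 42) = -5.5, so Qd = 256.5 − 5.5P.
Supply slope: (65 − 43)/(43 − 32) = 2, so Qs = 2P − 21.
Without the tax, 256.5 − 5.5P = 2P − 21 gives 7.5P = 277.5, so P* = 37 and Q* = 53.
With the tax collected from consumers, demand (in seller-price terms) shifts: Qd = 256.5 − 5.5(P + 21).
Solving gives Q = 22.2 with consumers paying 42.6 and sellers receiving 21.6 (the 21 wedge).
ΔCS is the trapezoid between Q = 22.2 and Q = 53 of height 5.6: ½ · (53 + 22.2) · 5.6 = 210.56.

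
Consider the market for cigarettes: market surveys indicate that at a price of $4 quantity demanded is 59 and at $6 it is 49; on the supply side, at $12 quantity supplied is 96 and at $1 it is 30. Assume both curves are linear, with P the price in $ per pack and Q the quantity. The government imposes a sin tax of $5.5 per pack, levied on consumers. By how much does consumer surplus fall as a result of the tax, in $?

Consumer surplus falls by $139.5.

Demand slope: (49 − 59)/(6 − 4) = -5, so Qd = 79 − 5P.
Supply slope: (30 − 96)/(1 − 12) = 6, so Qs = 6P + 24.
Before the tax: set 79 − 5P = 6P + 24 → P* = $5, Q* = 54.
With the tax collected from consumers, demand (in seller-price terms) shifts: Qd = 79 − 5(P + 5.5).
New equilibrium: consumers pay $8, suppliers receive $2.5, Q = 39. (Wedge: Pb − Ps = 5.5.)
ΔCS is the trapezoid between Q = 39 and Q = 54 of height $3: ½ · (54 + 39) · 3 = $139.5.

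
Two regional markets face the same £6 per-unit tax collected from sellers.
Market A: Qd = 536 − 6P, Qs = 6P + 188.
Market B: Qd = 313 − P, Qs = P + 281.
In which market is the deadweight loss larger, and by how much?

Market A, by £45.

Market A: pre-tax P* = £29, Q* = 362; post-tax Q = 344; deadweight loss = £54.
Market B: pre-tax P* = £16, Q* = 297; post-tax Q = 294; deadweight loss = £9.
Difference: £54 vs £9 → market A is larger by £45.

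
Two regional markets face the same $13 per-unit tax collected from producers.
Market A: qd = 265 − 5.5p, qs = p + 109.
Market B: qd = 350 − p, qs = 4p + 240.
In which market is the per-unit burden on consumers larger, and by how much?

Market A: pre-tax p* = $24, q* = 133; post-tax q = 122; per-unit burden on consumers = $2.
Market B: pre-tax p* = $22, q* = 328; post-tax q = 317.6; per-unit burden on consumers = $10.4.
Difference: $2 vs $10.4 → market B is larger by $8.4.

Market B, by $8.4.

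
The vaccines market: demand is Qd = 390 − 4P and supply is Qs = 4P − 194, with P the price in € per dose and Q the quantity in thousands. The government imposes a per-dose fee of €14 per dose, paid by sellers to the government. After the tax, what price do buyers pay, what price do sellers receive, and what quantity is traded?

Before the tax: set 390 − 4P = 4P − 194 → P* = €73, Q* = 98.
With the tax collected from sellers, supply shifts: Qs = 4(P − 14) − 194.
New equilibrium: buyers pay €80, sellers receive €66, Q = 70. (Wedge: Pb − Ps = 14.)
The less price-elastic side of the market bears the larger share of a per-unit tax.

Buyers pay €80; sellers receive €66; quantity = 70.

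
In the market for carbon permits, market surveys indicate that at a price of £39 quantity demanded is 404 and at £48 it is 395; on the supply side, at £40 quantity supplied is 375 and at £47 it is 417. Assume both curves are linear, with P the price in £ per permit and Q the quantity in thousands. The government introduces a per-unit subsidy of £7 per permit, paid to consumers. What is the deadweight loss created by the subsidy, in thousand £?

Demand slope: (395 − 404)/(48 − 39) = -1, so Qd = 443 − P.
Supply slope: (417 − 375)/(47 − 40) = 6, so Qs = 6P + 135.
Without the subsidy, 443 − P = 6P + 135 gives 7P = 308, so P* = £44 and Q* = 399.
With a per-unit subsidy paid to consumers, each effectively pays P − 7, so demand becomes Qd = 443 − (P − 7).
Solving gives Q = 405 with consumers paying £38 and sellers receiving £45 (the £7 wedge).
Quantity rises by |ΔQ| = |399 − 405| = 6.
DWL = ½ · t · |ΔQ| = ½ · 7 · 6 = £21.

Deadweight loss = £21 thousand.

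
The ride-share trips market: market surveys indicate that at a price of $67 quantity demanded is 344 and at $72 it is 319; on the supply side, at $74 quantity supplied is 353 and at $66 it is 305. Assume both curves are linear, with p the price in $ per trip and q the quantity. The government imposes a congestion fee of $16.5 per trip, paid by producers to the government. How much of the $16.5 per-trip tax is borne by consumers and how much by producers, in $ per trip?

Consumers bear $9 per trip; producers bear $7.5 per trip.

Demand slope: (319 − 344)/(72 − 67) = -5, so qd = 679 − 5p.
Supply slope: (305 − 353)/(66 − 74) = 6, so qs = 6p − 91.
Before the tax: set 679 − 5p = 6p − 91 → p* = $70, q* = 329.
With the tax collected from producers, supply shifts: qs = 6(p − 16.5) − 91.
New equilibrium: consumers pay $79, producers receive $62.5, q = 284. (Wedge: pb − ps = 16.5.)
Burden on consumers: $9; on producers: $7.5. (They sum to $16.5.)
The less price-elastic side of the market bears the larger share of a per-unit tax.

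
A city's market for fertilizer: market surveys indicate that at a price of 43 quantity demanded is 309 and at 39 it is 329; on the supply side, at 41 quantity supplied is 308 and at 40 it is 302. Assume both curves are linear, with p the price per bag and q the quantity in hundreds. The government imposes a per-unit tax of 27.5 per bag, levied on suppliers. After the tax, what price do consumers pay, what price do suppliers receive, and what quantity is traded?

Consumers pay 57; suppliers receive 29.5; quantity = 239.

Demand slope: (329 − 309)/(39 − 43) = -5, so qd = 524 − 5p.
Supply slope: (302 − 308)/(40 − 41) = 6, so qs = 6p + 62.
Before the tax: set 524 − 5p = 6p + 62 → p* = 42, q* = 314.
With the tax collected from suppliers, supply shifts: qs = 6(p − 27.5) + 62.
Solving gives q = 239 with consumers paying 57 and suppliers receiving 29.5 (the 27.5 wedge).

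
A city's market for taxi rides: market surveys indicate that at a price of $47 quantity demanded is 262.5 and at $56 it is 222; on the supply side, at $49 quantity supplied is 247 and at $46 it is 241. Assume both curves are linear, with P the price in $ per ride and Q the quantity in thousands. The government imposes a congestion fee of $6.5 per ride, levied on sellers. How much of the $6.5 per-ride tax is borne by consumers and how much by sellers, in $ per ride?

Demand slope: (222 − 262.5)/(56 − 47) = -4.5, so Qd = 474 − 4.5P.
Supply slope: (241 − 247)/(46 − 49) = 2, so Qs = 2P + 149.
Before the tax: set 474 − 4.5P = 2P + 149 → P* = $50, Q* = 249.
With the tax collected from sellers, supply shifts: Qs = 2(P − 6.5) + 149.
New equilibrium: consumers pay $52, sellers receive $45.5, Q = 240. (Wedge: Pb − Ps = 6.5.)
Burden on consumers: $2; on sellers: $4.5. (They sum to $6.5.)

Consumers bear $2 per ride; sellers bear $4.5 per ride.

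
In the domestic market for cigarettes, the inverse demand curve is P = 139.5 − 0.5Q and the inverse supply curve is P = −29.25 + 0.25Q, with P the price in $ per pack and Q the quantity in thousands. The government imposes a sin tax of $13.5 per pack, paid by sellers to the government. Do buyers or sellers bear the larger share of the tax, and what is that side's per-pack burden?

Rewrite in direct form: Qd = 279 − 2P and Qs = 4P + 117.
Without the tax, 279 − 2P = 4P + 117 gives 6P = 162, so P* = $27 and Q* = 225.
With the tax collected from sellers, supply shifts: Qs = 4(P − 13.5) + 117.
New equilibrium: buyers pay $36, sellers receive $22.5, Q = 207. (Wedge: Pb − Ps = 13.5.)
Per-pack burden: buyers $9, sellers $4.5.
Buyers take the larger share because demand is less price-elastic here (demand slope 2 vs supply slope 4).

Buyers bear the larger share: $9 per pack.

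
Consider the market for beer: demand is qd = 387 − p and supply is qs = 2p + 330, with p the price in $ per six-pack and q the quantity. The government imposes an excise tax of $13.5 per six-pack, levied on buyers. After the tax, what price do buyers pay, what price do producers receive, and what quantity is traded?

Without the tax, 387 − p = 2p + 330 gives 3p = 57, so p* = $19 and q* = 368.
With the tax collected from buyers, demand (in seller-price terms) shifts: qd = 387 − (p + 13.5).
Solving gives q = 359 with buyers paying $28 and producers receiving $14.5 (the $13.5 wedge).
The less price-elastic side of the market bears the larger share of a per-unit tax.

Buyers pay $28; producers receive $14.5; quantity = 359.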